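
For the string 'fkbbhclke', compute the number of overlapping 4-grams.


String 'fkbbhclke' has length L = 9.
Number of overlapping n-grams = L - n + 1
Substituting: 9 - 4 + 1 = 6

6


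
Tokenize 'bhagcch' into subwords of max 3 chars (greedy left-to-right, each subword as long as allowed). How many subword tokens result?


'bhagcch' has 7 characters.
Chunking with max size 3:
  Chunk 1: 'bha' (positions 0-2)
  Chunk 2: 'gcc' (positions 3-5)
  Chunk 3: 'h' (positions 6-6)
Total chunks: ceil(7 / 3) = 3

3


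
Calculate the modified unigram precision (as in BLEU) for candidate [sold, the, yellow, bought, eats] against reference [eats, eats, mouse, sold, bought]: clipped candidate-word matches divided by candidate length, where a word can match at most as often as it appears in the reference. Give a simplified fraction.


Reference word counts: {'bought': 1, 'eats': 2, 'mouse': 1, 'sold': 1}
Checking each candidate word (with clipping):
  'sold' -> in reference (ref count 1, used 1/1) -> match (matches: 1)
  'the' -> not in reference -> no match (matches: 1)
  'yellow' -> not in reference -> no match (matches: 1)
  'bought' -> in reference (ref count 1, used 1/1) -> match (matches: 2)
  'eats' -> in reference (ref count 2, used 1/2) -> match (matches: 3)
Clipped matches: 3, Candidate length: 5
Precision = 3/5

3/5


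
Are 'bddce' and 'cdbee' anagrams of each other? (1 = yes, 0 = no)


Sort characters of 'bddce': 'bcdde'
Sort characters of 'cdbee': 'bcdee'
Sorted forms differ -> they are NOT anagrams
Result: 0

0


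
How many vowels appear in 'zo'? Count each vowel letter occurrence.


Scanning each character of 'zo':
  Position 1: 'z' -> consonant (running count: 0)
  Position 2: 'o' -> vowel (running count: 1)
Total vowels: 1

1


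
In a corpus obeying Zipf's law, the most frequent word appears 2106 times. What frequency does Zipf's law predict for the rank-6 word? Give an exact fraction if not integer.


Zipf's law: freq(rank) = f1 / rank
f1 = 2106, rank = 6
freq = 2106 / 6
= 351

351


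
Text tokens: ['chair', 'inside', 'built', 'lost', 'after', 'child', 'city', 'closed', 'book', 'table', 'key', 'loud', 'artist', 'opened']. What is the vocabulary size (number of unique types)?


Listing all tokens and tracking unique types:
  Token 1: 'chair' -> NEW (unique so far: 1)
  Token 2: 'inside' -> NEW (unique so far: 2)
  Token 3: 'built' -> NEW (unique so far: 3)
  Token 4: 'lost' -> NEW (unique so far: 4)
  Token 5: 'after' -> NEW (unique so far: 5)
  Token 6: 'child' -> NEW (unique so far: 6)
  Token 7: 'city' -> NEW (unique so far: 7)
  Token 8: 'closed' -> NEW (unique so far: 8)
  Token 9: 'book' -> NEW (unique so far: 9)
  Token 10: 'table' -> NEW (unique so far: 10)
  Token 11: 'key' -> NEW (unique so far: 11)
  Token 12: 'loud' -> NEW (unique so far: 12)
  Token 13: 'artist' -> NEW (unique so far: 13)
  Token 14: 'opened' -> NEW (unique so far: 14)
Unique types: ('after', 'artist', 'book', 'built', 'chair', 'child', 'city', 'closed', 'inside', 'key', 'lost', 'loud', 'opened', 'table')
Vocabulary size: 14

14


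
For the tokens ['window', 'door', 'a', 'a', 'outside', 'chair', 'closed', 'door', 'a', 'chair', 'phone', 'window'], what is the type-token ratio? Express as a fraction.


Tokens: 12
Unique types: ('a', 'chair', 'closed', 'door', 'outside', 'phone', 'window') = 7
TTR = 7/12
Already in lowest terms.

7/12


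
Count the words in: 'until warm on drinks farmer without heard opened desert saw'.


Counting words by splitting on spaces:
  Word 1: 'until'
  Word 2: 'warm'
  Word 3: 'on'
  Word 4: 'drinks'
  Word 5: 'farmer'
  Word 6: 'without'
  Word 7: 'heard'
  Word 8: 'opened'
  Word 9: 'desert'
  Word 10: 'saw'
Total words: 10

10


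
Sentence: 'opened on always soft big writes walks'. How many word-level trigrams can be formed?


Word trigrams from [7] words:
  Trigram 1: (opened on always)
  Trigram 2: (on always soft)
  Trigram 3: (always soft big)
  Trigram 4: (soft big writes)
  Trigram 5: (big writes walks)
Total word trigrams: 7 - 2 = 5

5


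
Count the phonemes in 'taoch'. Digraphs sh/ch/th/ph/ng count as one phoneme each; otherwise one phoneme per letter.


Parsing 'taoch' greedily, digraphs first:
  't' -> consonant phoneme (phonemes so far: 1)
  'a' -> vowel phoneme (phonemes so far: 2)
  'o' -> vowel phoneme (phonemes so far: 3)
  'ch' -> digraph (1 consonant phoneme) (phonemes so far: 4)
Total phonemes: 4

4


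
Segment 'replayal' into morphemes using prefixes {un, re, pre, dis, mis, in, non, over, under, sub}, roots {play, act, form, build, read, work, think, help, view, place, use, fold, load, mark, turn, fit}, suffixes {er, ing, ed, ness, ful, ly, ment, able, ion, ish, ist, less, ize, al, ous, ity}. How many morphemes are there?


Segmenting 'replayal' against the inventory:
  're' -> prefix (morpheme 1)
  'play' -> root (morpheme 2)
  'al' -> suffix (morpheme 3)
Total morphemes: 3

3


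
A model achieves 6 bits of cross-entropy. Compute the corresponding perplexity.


Perplexity formula: PP = 2^H
H = 6
PP = 2^6
Steps: 2^1 = 2, 2^2 = 4, 2^3 = 8, 2^4 = 16, 2^5 = 32, 2^6 = 64
PP = 64

64


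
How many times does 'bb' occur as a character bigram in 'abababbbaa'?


Scanning 'abababbbaa' for bigram 'bb':
  Position 0: 'ab' -> no
  Position 1: 'ba' -> no
  Position 2: 'ab' -> no
  Position 3: 'ba' -> no
  Position 4: 'ab' -> no
  Position 5: 'bb' -> MATCH
  Position 6: 'bb' -> MATCH
  Position 7: 'ba' -> no
  Position 8: 'aa' -> no
Total matches: 2

2


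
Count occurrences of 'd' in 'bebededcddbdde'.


Scanning 'bebededcddbdde' for 'd':
  Position 4: 'd' -> MATCH (count: 1)
  Position 6: 'd' -> MATCH (count: 2)
  Position 8: 'd' -> MATCH (count: 3)
  Position 9: 'd' -> MATCH (count: 4)
  Position 11: 'd' -> MATCH (count: 5)
  Position 12: 'd' -> MATCH (count: 6)
Total occurrences of 'd': 6

6


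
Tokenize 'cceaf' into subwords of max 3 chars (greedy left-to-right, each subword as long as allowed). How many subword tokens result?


'cceaf' has 5 characters.
Chunking with max size 3:
  Chunk 1: 'cce' (positions 0-2)
  Chunk 2: 'af' (positions 3-4)
Total chunks: ceil(5 / 3) = 2

2


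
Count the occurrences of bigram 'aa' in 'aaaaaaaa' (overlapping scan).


Scanning 'aaaaaaaa' for bigram 'aa':
  Position 0: 'aa' -> MATCH
  Position 1: 'aa' -> MATCH
  Position 2: 'aa' -> MATCH
  Position 3: 'aa' -> MATCH
  Position 4: 'aa' -> MATCH
  Position 5: 'aa' -> MATCH
  Position 6: 'aa' -> MATCH
Total matches: 7

7


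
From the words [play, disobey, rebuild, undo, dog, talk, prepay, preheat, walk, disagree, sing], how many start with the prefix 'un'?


Checking each word for prefix 'un':
  'play' -> no (count: 0)
  'disobey' -> no (count: 0)
  'rebuild' -> no (count: 0)
  'undo' -> YES, starts with 'un' (count: 1)
  'dog' -> no (count: 1)
  'talk' -> no (count: 1)
  'prepay' -> no (count: 1)
  'preheat' -> no (count: 1)
  'walk' -> no (count: 1)
  'disagree' -> no (count: 1)
  'sing' -> no (count: 1)
Total with prefix 'un': 1

1


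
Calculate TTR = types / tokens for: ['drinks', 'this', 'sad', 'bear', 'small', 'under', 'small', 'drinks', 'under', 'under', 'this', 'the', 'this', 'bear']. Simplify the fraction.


Tokens: 14
Unique types: ('bear', 'drinks', 'sad', 'small', 'the', 'this', 'under') = 7
TTR = 7/14
Simplify: divide both by 7 -> 1/2
TTR = 1/2

1/2


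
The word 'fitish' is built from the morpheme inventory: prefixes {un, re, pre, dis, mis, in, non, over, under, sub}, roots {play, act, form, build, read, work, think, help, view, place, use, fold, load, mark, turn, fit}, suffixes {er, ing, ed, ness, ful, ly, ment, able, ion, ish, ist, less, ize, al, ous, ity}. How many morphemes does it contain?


Segmenting 'fitish' against the inventory:
  'fit' -> root (morpheme 1)
  'ish' -> suffix (morpheme 2)
Total morphemes: 2

2


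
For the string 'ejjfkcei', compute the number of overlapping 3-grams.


String 'ejjfkcei' has length L = 8.
Number of overlapping n-grams = L - n + 1
Substituting: 8 - 3 + 1 = 6

6


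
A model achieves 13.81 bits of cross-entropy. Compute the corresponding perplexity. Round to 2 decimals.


Perplexity formula: PP = 2^H
H = 13.81
PP = 2^13.81
Decompose: 2^13.81 = 2^13 * 2^0.81
2^13 = 8192, 2^0.81 ~ 1.7532114
PP ~ 8192 * 1.7532114 = 14362.3077888
Rounded to 2 decimals: 14362.31

14362.31


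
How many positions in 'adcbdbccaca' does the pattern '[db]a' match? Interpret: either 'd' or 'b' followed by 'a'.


Pattern: [db]a means either 'd' or 'b' followed by 'a'.
Scanning 'adcbdbccaca' position-by-position:
  Pos 0: window 'ad' -> no
  Pos 1: window 'dc' -> no
  Pos 2: window 'cb' -> no
  Pos 3: window 'bd' -> no
  Pos 4: window 'db' -> no
  Pos 5: window 'bc' -> no
  Pos 6: window 'cc' -> no
  Pos 7: window 'ca' -> no
  Pos 8: window 'ac' -> no
  Pos 9: window 'ca' -> no
  Pos 10: window 'a' -> no
Total matches: 0

0


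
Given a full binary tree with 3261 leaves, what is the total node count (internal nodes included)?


Leaf nodes (terminals): 3261
Internal nodes = n - 1 = 3261 - 1 = 3260
Total = leaves + internal = 3261 + 3260 = 6521

6521


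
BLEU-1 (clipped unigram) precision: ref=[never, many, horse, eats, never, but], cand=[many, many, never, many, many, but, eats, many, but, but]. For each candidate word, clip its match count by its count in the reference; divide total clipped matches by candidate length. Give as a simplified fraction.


Reference word counts: {'but': 1, 'eats': 1, 'horse': 1, 'many': 1, 'never': 2}
Checking each candidate word (with clipping):
  'many' -> in reference (ref count 1, used 1/1) -> match (matches: 1)
  'many' -> ref count 1 already used up (1/1) -> clipped, no match (matches: 1)
  'never' -> in reference (ref count 2, used 1/2) -> match (matches: 2)
  'many' -> ref count 1 already used up (1/1) -> clipped, no match (matches: 2)
  'many' -> ref count 1 already used up (1/1) -> clipped, no match (matches: 2)
  'but' -> in reference (ref count 1, used 1/1) -> match (matches: 3)
  'eats' -> in reference (ref count 1, used 1/1) -> match (matches: 4)
  'many' -> ref count 1 already used up (1/1) -> clipped, no match (matches: 4)
  'but' -> ref count 1 already used up (1/1) -> clipped, no match (matches: 4)
  'but' -> ref count 1 already used up (1/1) -> clipped, no match (matches: 4)
Clipped matches: 4, Candidate length: 10
Precision = 4/10 = 2/5

2/5


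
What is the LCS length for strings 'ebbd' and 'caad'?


DP table for LCS of 'ebbd' and 'caad':
       c  a  a  d
    0  0  0  0  0
  e 0  0  0  0  0
  b 0  0  0  0  0
  b 0  0  0  0  0
  d 0  0  0  0  1
LCS: 'd'
LCS length = 1

1


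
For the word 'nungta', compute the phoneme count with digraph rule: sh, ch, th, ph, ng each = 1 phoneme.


Parsing 'nungta' greedily, digraphs first:
  'n' -> consonant phoneme (phonemes so far: 1)
  'u' -> vowel phoneme (phonemes so far: 2)
  'ng' -> digraph (1 consonant phoneme) (phonemes so far: 3)
  't' -> consonant phoneme (phonemes so far: 4)
  'a' -> vowel phoneme (phonemes so far: 5)
Total phonemes: 5

5


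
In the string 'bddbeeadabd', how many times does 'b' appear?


Scanning 'bddbeeadabd' for 'b':
  Position 0: 'b' -> MATCH (count: 1)
  Position 3: 'b' -> MATCH (count: 2)
  Position 9: 'b' -> MATCH (count: 3)
Total occurrences of 'b': 3

3


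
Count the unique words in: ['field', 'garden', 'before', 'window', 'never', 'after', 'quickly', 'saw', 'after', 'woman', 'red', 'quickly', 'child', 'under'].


Listing all tokens and tracking unique types:
  Token 1: 'field' -> NEW (unique so far: 1)
  Token 2: 'garden' -> NEW (unique so far: 2)
  Token 3: 'before' -> NEW (unique so far: 3)
  Token 4: 'window' -> NEW (unique so far: 4)
  Token 5: 'never' -> NEW (unique so far: 5)
  Token 6: 'after' -> NEW (unique so far: 6)
  Token 7: 'quickly' -> NEW (unique so far: 7)
  Token 8: 'saw' -> NEW (unique so far: 8)
  Token 9: 'after' -> duplicate (unique so far: 8)
  Token 10: 'woman' -> NEW (unique so far: 9)
  Token 11: 'red' -> NEW (unique so far: 10)
  Token 12: 'quickly' -> duplicate (unique so far: 10)
  Token 13: 'child' -> NEW (unique so far: 11)
  Token 14: 'under' -> NEW (unique so far: 12)
Unique types: ('after', 'before', 'child', 'field', 'garden', 'never', 'quickly', 'red', 'saw', 'under', 'window', 'woman')
Vocabulary size: 12

12


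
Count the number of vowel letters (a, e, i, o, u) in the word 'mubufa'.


Scanning each character of 'mubufa':
  Position 1: 'm' -> consonant (running count: 0)
  Position 2: 'u' -> vowel (running count: 1)
  Position 3: 'b' -> consonant (running count: 1)
  Position 4: 'u' -> vowel (running count: 2)
  Position 5: 'f' -> consonant (running count: 2)
  Position 6: 'a' -> vowel (running count: 3)
Total vowels: 3

3


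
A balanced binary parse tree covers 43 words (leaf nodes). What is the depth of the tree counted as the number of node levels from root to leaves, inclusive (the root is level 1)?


In a balanced binary tree with n leaves the deepest leaf is ceil(log2(n)) edges below the root,
so counting node levels inclusive of root and leaves gives ceil(log2(n)) + 1 levels.
log2(43) = 5.4263
ceil(5.4263) = 6
levels = 6 + 1 = 7

7


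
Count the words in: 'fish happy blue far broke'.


Counting words by splitting on spaces:
  Word 1: 'fish'
  Word 2: 'happy'
  Word 3: 'blue'
  Word 4: 'far'
  Word 5: 'broke'
Total words: 5

5


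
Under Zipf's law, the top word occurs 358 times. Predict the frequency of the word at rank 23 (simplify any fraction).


Zipf's law: freq(rank) = f1 / rank
f1 = 358, rank = 23
freq = 358 / 23
GCD(358, 23) = 1
Simplified: 358/23

358/23


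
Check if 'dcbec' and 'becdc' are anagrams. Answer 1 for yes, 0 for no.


Sort characters of 'dcbec': 'bccde'
Sort characters of 'becdc': 'bccde'
Sorted forms match -> they ARE anagrams
Result: 1

1


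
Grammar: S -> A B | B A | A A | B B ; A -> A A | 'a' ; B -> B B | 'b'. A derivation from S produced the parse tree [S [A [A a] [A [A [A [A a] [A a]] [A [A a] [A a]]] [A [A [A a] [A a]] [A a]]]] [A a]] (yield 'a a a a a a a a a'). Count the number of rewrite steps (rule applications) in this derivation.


Every bracketed nonterminal node [X ...] in the tree is produced by exactly one rule application.
Reading the tree off as a leftmost derivation:
  Step 1: S  =>  A A   (applied S -> A A)
  Step 2: A A  =>  A A A   (applied A -> A A)
  Step 3: A A A  =>  a A A   (applied A -> a)
  Step 4: a A A  =>  a A A A   (applied A -> A A)
  Step 5: a A A A  =>  a A A A A   (applied A -> A A)
  Step 6: a A A A A  =>  a A A A A A   (applied A -> A A)
  Step 7: a A A A A A  =>  a a A A A A   (applied A -> a)
  Step 8: a a A A A A  =>  a a a A A A   (applied A -> a)
  Step 9: a a a A A A  =>  a a a A A A A   (applied A -> A A)
  Step 10: a a a A A A A  =>  a a a a A A A   (applied A -> a)
  Step 11: a a a a A A A  =>  a a a a a A A   (applied A -> a)
  Step 12: a a a a a A A  =>  a a a a a A A A   (applied A -> A A)
  Step 13: a a a a a A A A  =>  a a a a a A A A A   (applied A -> A A)
  Step 14: a a a a a A A A A  =>  a a a a a a A A A   (applied A -> a)
  Step 15: a a a a a a A A A  =>  a a a a a a a A A   (applied A -> a)
  Step 16: a a a a a a a A A  =>  a a a a a a a a A   (applied A -> a)
  Step 17: a a a a a a a a A  =>  a a a a a a a a a   (applied A -> a)
Final yield: a a a a a a a a a
Total rewrite steps: 17

17


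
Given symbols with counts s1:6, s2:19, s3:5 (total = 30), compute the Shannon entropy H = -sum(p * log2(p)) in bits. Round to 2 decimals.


Computing entropy H = -sum(p_i * log2(p_i)):
  s1: p = 6/30 = 0.2000, -p*log2(p) = 0.4644
  s2: p = 19/30 = 0.6333, -p*log2(p) = 0.4173
  s3: p = 5/30 = 0.1667, -p*log2(p) = 0.4308
H = sum of terms = 1.3125
Rounded to 2 decimals: 1.31

1.31


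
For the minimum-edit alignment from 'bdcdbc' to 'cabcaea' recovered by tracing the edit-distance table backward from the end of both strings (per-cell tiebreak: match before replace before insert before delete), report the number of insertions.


Edit distance = 6. Backtracking from cell (6, 7) with preference match > replace > insert > delete,
then listing the resulting alignment 'bdcdbc' -> 'cabcaea' left to right:
  Step 1: insert 'c' [insertion #1]
  Step 2: replace b->a
  Step 3: replace d->b
  Step 4: keep 'c'
  Step 5: replace d->a
  Step 6: replace b->e
  Step 7: replace c->a
Total insertions: 1

1


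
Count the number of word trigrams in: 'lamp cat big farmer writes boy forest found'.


Word trigrams from [8] words:
  Trigram 1: (lamp cat big)
  Trigram 2: (cat big farmer)
  Trigram 3: (big farmer writes)
  Trigram 4: (farmer writes boy)
  Trigram 5: (writes boy forest)
  Trigram 6: (boy forest found)
Total word trigrams: 8 - 2 = 6

6


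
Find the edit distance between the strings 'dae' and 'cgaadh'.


Building DP table for s1='dae' (len 3) and s2='cgaadh' (len 6):
       c  g  a  a  d  h
    0  1  2  3  4  5  6
  d 1  1  2  3  4  4  5
  a 2  2  2  2  3  4  5
  e 3  3  3  3  3  4  5
Edit distance = dp[3][6] = 5

5


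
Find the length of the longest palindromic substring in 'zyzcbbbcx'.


Scanning 'zyzcbbbcx' for palindromic substrings.
Substring at positions 3-7: 'cbbbc'.
Check: reverse('cbbbc') = 'cbbbc' -> palindrome confirmed.
Neighbouring characters ('z' / 'x') break symmetry, so it cannot extend further.
No longer palindromic substring exists; longest length = 5

5


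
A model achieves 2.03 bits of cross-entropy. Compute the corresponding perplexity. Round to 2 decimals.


Perplexity formula: PP = 2^H
H = 2.03
PP = 2^2.03
Decompose: 2^2.03 = 2^2 * 2^0.03
2^2 = 4, 2^0.03 ~ 1.0210121
PP ~ 4 * 1.0210121 = 4.0840484
Rounded to 2 decimals: 4.08

4.08


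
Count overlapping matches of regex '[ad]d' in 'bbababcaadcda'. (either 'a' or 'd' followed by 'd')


Pattern: [ad]d means either 'a' or 'd' followed by 'd'.
Scanning 'bbababcaadcda' position-by-position:
  Pos 0: window 'bb' -> no
  Pos 1: window 'ba' -> no
  Pos 2: window 'ab' -> no
  Pos 3: window 'ba' -> no
  Pos 4: window 'ab' -> no
  Pos 5: window 'bc' -> no
  Pos 6: window 'ca' -> no
  Pos 7: window 'aa' -> no
  Pos 8: window 'ad' -> MATCH
  Pos 9: window 'dc' -> no
  Pos 10: window 'cd' -> no
  Pos 11: window 'da' -> no
  Pos 12: window 'a' -> no
Total matches: 1

1


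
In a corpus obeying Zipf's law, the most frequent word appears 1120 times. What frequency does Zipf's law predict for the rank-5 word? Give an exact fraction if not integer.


Zipf's law: freq(rank) = f1 / rank
f1 = 1120, rank = 5
freq = 1120 / 5
= 224

224


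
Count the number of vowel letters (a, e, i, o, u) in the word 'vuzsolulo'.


Scanning each character of 'vuzsolulo':
  Position 1: 'v' -> consonant (running count: 0)
  Position 2: 'u' -> vowel (running count: 1)
  Position 3: 'z' -> consonant (running count: 1)
  Position 4: 's' -> consonant (running count: 1)
  Position 5: 'o' -> vowel (running count: 2)
  Position 6: 'l' -> consonant (running count: 2)
  Position 7: 'u' -> vowel (running count: 3)
  Position 8: 'l' -> consonant (running count: 3)
  Position 9: 'o' -> vowel (running count: 4)
Total vowels: 4

4


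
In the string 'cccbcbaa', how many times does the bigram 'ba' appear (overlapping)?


Scanning 'cccbcbaa' for bigram 'ba':
  Position 0: 'cc' -> no
  Position 1: 'cc' -> no
  Position 2: 'cb' -> no
  Position 3: 'bc' -> no
  Position 4: 'cb' -> no
  Position 5: 'ba' -> MATCH
  Position 6: 'aa' -> no
Total matches: 1

1


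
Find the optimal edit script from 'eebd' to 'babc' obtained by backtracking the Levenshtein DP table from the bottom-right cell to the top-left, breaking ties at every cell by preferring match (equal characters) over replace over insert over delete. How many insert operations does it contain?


Edit distance = 3. Backtracking from cell (4, 4) with preference match > replace > insert > delete,
then listing the resulting alignment 'eebd' -> 'babc' left to right:
  Step 1: replace e->b
  Step 2: replace e->a
  Step 3: keep 'b'
  Step 4: replace d->c
Total insertions: 0

0


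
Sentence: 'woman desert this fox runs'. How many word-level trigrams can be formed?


Word trigrams from [5] words:
  Trigram 1: (woman desert this)
  Trigram 2: (desert this fox)
  Trigram 3: (this fox runs)
Total word trigrams: 5 - 2 = 3

3


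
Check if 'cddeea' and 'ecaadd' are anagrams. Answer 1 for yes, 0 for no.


Sort characters of 'cddeea': 'acddee'
Sort characters of 'ecaadd': 'aacdde'
Sorted forms differ -> they are NOT anagrams
Result: 0

0


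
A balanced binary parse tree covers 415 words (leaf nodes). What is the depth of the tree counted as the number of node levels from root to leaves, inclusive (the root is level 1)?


In a balanced binary tree with n leaves the deepest leaf is ceil(log2(n)) edges below the root,
so counting node levels inclusive of root and leaves gives ceil(log2(n)) + 1 levels.
log2(415) = 8.6970
ceil(8.6970) = 9
levels = 9 + 1 = 10

10


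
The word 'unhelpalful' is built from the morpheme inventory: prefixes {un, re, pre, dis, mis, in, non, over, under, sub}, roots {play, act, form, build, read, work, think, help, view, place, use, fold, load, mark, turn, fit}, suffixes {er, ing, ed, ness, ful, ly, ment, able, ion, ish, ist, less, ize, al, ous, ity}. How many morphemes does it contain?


Segmenting 'unhelpalful' against the inventory:
  'un' -> prefix (morpheme 1)
  'help' -> root (morpheme 2)
  'al' -> suffix (morpheme 3)
  'ful' -> suffix (morpheme 4)
Total morphemes: 4

4


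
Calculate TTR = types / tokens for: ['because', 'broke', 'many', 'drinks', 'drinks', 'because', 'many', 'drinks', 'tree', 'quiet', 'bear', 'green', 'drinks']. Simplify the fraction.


Tokens: 13
Unique types: ('bear', 'because', 'broke', 'drinks', 'green', 'many', 'quiet', 'tree') = 8
TTR = 8/13
Already in lowest terms.

8/13


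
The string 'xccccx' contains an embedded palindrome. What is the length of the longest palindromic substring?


Scanning 'xccccx' for palindromic substrings.
Substring at positions 0-5: 'xccccx'.
Check: reverse('xccccx') = 'xccccx' -> palindrome confirmed.
No longer palindromic substring exists; longest length = 6

6


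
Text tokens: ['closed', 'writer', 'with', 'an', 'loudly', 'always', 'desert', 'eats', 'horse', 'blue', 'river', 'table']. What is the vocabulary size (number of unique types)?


Listing all tokens and tracking unique types:
  Token 1: 'closed' -> NEW (unique so far: 1)
  Token 2: 'writer' -> NEW (unique so far: 2)
  Token 3: 'with' -> NEW (unique so far: 3)
  Token 4: 'an' -> NEW (unique so far: 4)
  Token 5: 'loudly' -> NEW (unique so far: 5)
  Token 6: 'always' -> NEW (unique so far: 6)
  Token 7: 'desert' -> NEW (unique so far: 7)
  Token 8: 'eats' -> NEW (unique so far: 8)
  Token 9: 'horse' -> NEW (unique so far: 9)
  Token 10: 'blue' -> NEW (unique so far: 10)
  Token 11: 'river' -> NEW (unique so far: 11)
  Token 12: 'table' -> NEW (unique so far: 12)
Unique types: ('always', 'an', 'blue', 'closed', 'desert', 'eats', 'horse', 'loudly', 'river', 'table', 'with', 'writer')
Vocabulary size: 12

12


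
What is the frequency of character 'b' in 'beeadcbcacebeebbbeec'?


Scanning 'beeadcbcacebeebbbeec' for 'b':
  Position 0: 'b' -> MATCH (count: 1)
  Position 6: 'b' -> MATCH (count: 2)
  Position 11: 'b' -> MATCH (count: 3)
  Position 14: 'b' -> MATCH (count: 4)
  Position 15: 'b' -> MATCH (count: 5)
  Position 16: 'b' -> MATCH (count: 6)
Total occurrences of 'b': 6

6


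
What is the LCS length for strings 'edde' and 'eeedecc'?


DP table for LCS of 'edde' and 'eeedecc':
       e  e  e  d  e  c  c
    0  0  0  0  0  0  0  0
  e 0  1  1  1  1  1  1  1
  d 0  1  1  1  2  2  2  2
  d 0  1  1  1  2  2  2  2
  e 0  1  2  2  2  3  3  3
LCS: 'ede'
LCS length = 3

3


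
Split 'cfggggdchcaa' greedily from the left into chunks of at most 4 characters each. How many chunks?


'cfggggdchcaa' has 12 characters.
Chunking with max size 4:
  Chunk 1: 'cfgg' (positions 0-3)
  Chunk 2: 'ggdc' (positions 4-7)
  Chunk 3: 'hcaa' (positions 8-11)
Total chunks: ceil(12 / 4) = 3

3


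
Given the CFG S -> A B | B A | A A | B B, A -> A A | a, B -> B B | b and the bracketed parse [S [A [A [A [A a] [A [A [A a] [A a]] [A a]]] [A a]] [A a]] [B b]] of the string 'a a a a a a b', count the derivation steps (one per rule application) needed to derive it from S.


Every bracketed nonterminal node [X ...] in the tree is produced by exactly one rule application.
Reading the tree off as a leftmost derivation:
  Step 1: S  =>  A B   (applied S -> A B)
  Step 2: A B  =>  A A B   (applied A -> A A)
  Step 3: A A B  =>  A A A B   (applied A -> A A)
  Step 4: A A A B  =>  A A A A B   (applied A -> A A)
  Step 5: A A A A B  =>  a A A A B   (applied A -> a)
  Step 6: a A A A B  =>  a A A A A B   (applied A -> A A)
  Step 7: a A A A A B  =>  a A A A A A B   (applied A -> A A)
  Step 8: a A A A A A B  =>  a a A A A A B   (applied A -> a)
  Step 9: a a A A A A B  =>  a a a A A A B   (applied A -> a)
  Step 10: a a a A A A B  =>  a a a a A A B   (applied A -> a)
  Step 11: a a a a A A B  =>  a a a a a A B   (applied A -> a)
  Step 12: a a a a a A B  =>  a a a a a a B   (applied A -> a)
  Step 13: a a a a a a B  =>  a a a a a a b   (applied B -> b)
Final yield: a a a a a a b
Total rewrite steps: 13

13


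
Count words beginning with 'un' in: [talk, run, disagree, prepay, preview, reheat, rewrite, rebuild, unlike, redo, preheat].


Checking each word for prefix 'un':
  'talk' -> no (count: 0)
  'run' -> no (count: 0)
  'disagree' -> no (count: 0)
  'prepay' -> no (count: 0)
  'preview' -> no (count: 0)
  'reheat' -> no (count: 0)
  'rewrite' -> no (count: 0)
  'rebuild' -> no (count: 0)
  'unlike' -> YES, starts with 'un' (count: 1)
  'redo' -> no (count: 1)
  'preheat' -> no (count: 1)
Total with prefix 'un': 1

1


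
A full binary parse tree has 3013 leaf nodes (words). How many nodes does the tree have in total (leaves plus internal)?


Leaf nodes (terminals): 3013
Internal nodes = n - 1 = 3013 - 1 = 3012
Total = leaves + internal = 3013 + 3012 = 6025

6025


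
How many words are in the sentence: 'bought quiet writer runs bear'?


Counting words by splitting on spaces:
  Word 1: 'bought'
  Word 2: 'quiet'
  Word 3: 'writer'
  Word 4: 'runs'
  Word 5: 'bear'
Total words: 5

5


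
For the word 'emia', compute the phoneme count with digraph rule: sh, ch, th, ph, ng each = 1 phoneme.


Parsing 'emia' greedily, digraphs first:
  'e' -> vowel phoneme (phonemes so far: 1)
  'm' -> consonant phoneme (phonemes so far: 2)
  'i' -> vowel phoneme (phonemes so far: 3)
  'a' -> vowel phoneme (phonemes so far: 4)
Total phonemes: 4

4


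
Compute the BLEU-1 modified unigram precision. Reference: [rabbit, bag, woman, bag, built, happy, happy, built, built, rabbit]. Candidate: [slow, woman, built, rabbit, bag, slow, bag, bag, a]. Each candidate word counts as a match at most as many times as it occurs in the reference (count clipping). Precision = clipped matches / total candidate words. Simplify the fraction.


Reference word counts: {'bag': 2, 'built': 3, 'happy': 2, 'rabbit': 2, 'woman': 1}
Checking each candidate word (with clipping):
  'slow' -> not in reference -> no match (matches: 0)
  'woman' -> in reference (ref count 1, used 1/1) -> match (matches: 1)
  'built' -> in reference (ref count 3, used 1/3) -> match (matches: 2)
  'rabbit' -> in reference (ref count 2, used 1/2) -> match (matches: 3)
  'bag' -> in reference (ref count 2, used 1/2) -> match (matches: 4)
  'slow' -> not in reference -> no match (matches: 4)
  'bag' -> in reference (ref count 2, used 2/2) -> match (matches: 5)
  'bag' -> ref count 2 already used up (2/2) -> clipped, no match (matches: 5)
  'a' -> not in reference -> no match (matches: 5)
Clipped matches: 5, Candidate length: 9
Precision = 5/9

5/9


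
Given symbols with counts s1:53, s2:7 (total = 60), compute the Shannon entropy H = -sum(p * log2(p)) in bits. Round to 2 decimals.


Computing entropy H = -sum(p_i * log2(p_i)):
  s1: p = 53/60 = 0.8833, -p*log2(p) = 0.1581
  s2: p = 7/60 = 0.1167, -p*log2(p) = 0.3616
H = sum of terms = 0.5197
Rounded to 2 decimals: 0.52

0.52


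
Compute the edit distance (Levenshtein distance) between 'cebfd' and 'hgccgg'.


Building DP table for s1='cebfd' (len 5) and s2='hgccgg' (len 6):
       h  g  c  c  g  g
    0  1  2  3  4  5  6
  c 1  1  2  2  3  4  5
  e 2  2  2  3  3  4  5
  b 3  3  3  3  4  4  5
  f 4  4  4  4  4  5  5
  d 5  5  5  5  5  5  6
Edit distance = dp[5][6] = 6

6


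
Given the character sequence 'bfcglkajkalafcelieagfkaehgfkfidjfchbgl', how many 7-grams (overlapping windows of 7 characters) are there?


String 'bfcglkajkalafcelieagfkaehgfkfidjfchbgl' has length L = 38.
Number of overlapping n-grams = L - n + 1
Substituting: 38 - 7 + 1 = 32

32


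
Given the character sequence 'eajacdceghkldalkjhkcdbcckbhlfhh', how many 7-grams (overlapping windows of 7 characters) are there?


String 'eajacdceghkldalkjhkcdbcckbhlfhh' has length L = 31.
Number of overlapping n-grams = L - n + 1
Substituting: 31 - 7 + 1 = 25

25


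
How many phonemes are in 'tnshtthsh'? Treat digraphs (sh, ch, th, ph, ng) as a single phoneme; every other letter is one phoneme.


Parsing 'tnshtthsh' greedily, digraphs first:
  't' -> consonant phoneme (phonemes so far: 1)
  'n' -> consonant phoneme (phonemes so far: 2)
  'sh' -> digraph (1 consonant phoneme) (phonemes so far: 3)
  't' -> consonant phoneme (phonemes so far: 4)
  'th' -> digraph (1 consonant phoneme) (phonemes so far: 5)
  'sh' -> digraph (1 consonant phoneme) (phonemes so far: 6)
Total phonemes: 6

6


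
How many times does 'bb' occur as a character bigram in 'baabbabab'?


Scanning 'baabbabab' for bigram 'bb':
  Position 0: 'ba' -> no
  Position 1: 'aa' -> no
  Position 2: 'ab' -> no
  Position 3: 'bb' -> MATCH
  Position 4: 'ba' -> no
  Position 5: 'ab' -> no
  Position 6: 'ba' -> no
  Position 7: 'ab' -> no
Total matches: 1

1


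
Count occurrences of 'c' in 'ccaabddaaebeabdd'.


Scanning 'ccaabddaaebeabdd' for 'c':
  Position 0: 'c' -> MATCH (count: 1)
  Position 1: 'c' -> MATCH (count: 2)
Total occurrences of 'c': 2

2


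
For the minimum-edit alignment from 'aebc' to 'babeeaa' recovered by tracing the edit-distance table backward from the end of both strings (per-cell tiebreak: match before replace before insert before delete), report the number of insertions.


Edit distance = 5. Backtracking from cell (4, 7) with preference match > replace > insert > delete,
then listing the resulting alignment 'aebc' -> 'babeeaa' left to right:
  Step 1: insert 'b' [insertion #1]
  Step 2: keep 'a'
  Step 3: insert 'b' [insertion #2]
  Step 4: insert 'e' [insertion #3]
  Step 5: keep 'e'
  Step 6: replace b->a
  Step 7: replace c->a
Total insertions: 3

3


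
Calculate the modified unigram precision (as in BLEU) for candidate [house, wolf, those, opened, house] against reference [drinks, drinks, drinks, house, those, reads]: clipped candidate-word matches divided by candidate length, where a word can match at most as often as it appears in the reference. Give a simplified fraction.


Reference word counts: {'drinks': 3, 'house': 1, 'reads': 1, 'those': 1}
Checking each candidate word (with clipping):
  'house' -> in reference (ref count 1, used 1/1) -> match (matches: 1)
  'wolf' -> not in reference -> no match (matches: 1)
  'those' -> in reference (ref count 1, used 1/1) -> match (matches: 2)
  'opened' -> not in reference -> no match (matches: 2)
  'house' -> ref count 1 already used up (1/1) -> clipped, no match (matches: 2)
Clipped matches: 2, Candidate length: 5
Precision = 2/5

2/5


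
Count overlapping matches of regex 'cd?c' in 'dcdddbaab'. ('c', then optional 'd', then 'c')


Pattern: cd?c means 'c', then optional 'd', then 'c'.
Scanning 'dcdddbaab' position-by-position:
  Pos 0: window 'dcd' -> no
  Pos 1: window 'cdd' -> no
  Pos 2: window 'ddd' -> no
  Pos 3: window 'ddb' -> no
  Pos 4: window 'dba' -> no
  Pos 5: window 'baa' -> no
  Pos 6: window 'aab' -> no
  Pos 7: window 'ab' -> no
  Pos 8: window 'b' -> no
Total matches: 0

0


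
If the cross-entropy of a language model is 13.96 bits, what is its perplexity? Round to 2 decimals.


Perplexity formula: PP = 2^H
H = 13.96
PP = 2^13.96
Decompose: 2^13.96 = 2^13 * 2^0.96
2^13 = 8192, 2^0.96 ~ 1.9453099
PP ~ 8192 * 1.9453099 = 15935.9787008
Rounded to 2 decimals: 15935.98

15935.98


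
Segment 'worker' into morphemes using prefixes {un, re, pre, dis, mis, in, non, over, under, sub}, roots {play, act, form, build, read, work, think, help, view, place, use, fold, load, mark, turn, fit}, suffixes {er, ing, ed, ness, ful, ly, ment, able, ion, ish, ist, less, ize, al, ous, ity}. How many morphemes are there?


Segmenting 'worker' against the inventory:
  'work' -> root (morpheme 1)
  'er' -> suffix (morpheme 2)
Total morphemes: 2

2


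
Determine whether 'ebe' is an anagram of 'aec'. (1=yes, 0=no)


Sort characters of 'ebe': 'bee'
Sort characters of 'aec': 'ace'
Sorted forms differ -> they are NOT anagrams
Result: 0

0


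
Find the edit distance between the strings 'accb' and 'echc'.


Building DP table for s1='accb' (len 4) and s2='echc' (len 4):
       e  c  h  c
    0  1  2  3  4
  a 1  1  2  3  4
  c 2  2  1  2  3
  c 3  3  2  2  2
  b 4  4  3  3  3
Edit distance = dp[4][4] = 3

3


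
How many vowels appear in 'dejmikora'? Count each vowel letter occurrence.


Scanning each character of 'dejmikora':
  Position 1: 'd' -> consonant (running count: 0)
  Position 2: 'e' -> vowel (running count: 1)
  Position 3: 'j' -> consonant (running count: 1)
  Position 4: 'm' -> consonant (running count: 1)
  Position 5: 'i' -> vowel (running count: 2)
  Position 6: 'k' -> consonant (running count: 2)
  Position 7: 'o' -> vowel (running count: 3)
  Position 8: 'r' -> consonant (running count: 3)
  Position 9: 'a' -> vowel (running count: 4)
Total vowels: 4

4


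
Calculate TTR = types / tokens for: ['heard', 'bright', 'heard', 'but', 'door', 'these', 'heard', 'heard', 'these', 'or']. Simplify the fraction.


Tokens: 10
Unique types: ('bright', 'but', 'door', 'heard', 'or', 'these') = 6
TTR = 6/10
Simplify: divide both by 2 -> 3/5
TTR = 3/5

3/5


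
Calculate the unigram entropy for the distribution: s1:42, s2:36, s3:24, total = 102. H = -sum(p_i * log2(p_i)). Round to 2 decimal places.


Computing entropy H = -sum(p_i * log2(p_i)):
  s1: p = 42/102 = 0.4118, -p*log2(p) = 0.5271
  s2: p = 36/102 = 0.3529, -p*log2(p) = 0.5303
  s3: p = 24/102 = 0.2353, -p*log2(p) = 0.4912
H = sum of terms = 1.5486
Rounded to 2 decimals: 1.55

1.55


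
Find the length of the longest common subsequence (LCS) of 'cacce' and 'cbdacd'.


DP table for LCS of 'cacce' and 'cbdacd':
       c  b  d  a  c  d
    0  0  0  0  0  0  0
  c 0  1  1  1  1  1  1
  a 0  1  1  1  2  2  2
  c 0  1  1  1  2  3  3
  c 0  1  1  1  2  3  3
  e 0  1  1  1  2  3  3
LCS: 'cac'
LCS length = 3

3


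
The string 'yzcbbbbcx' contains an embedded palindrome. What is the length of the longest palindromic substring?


Scanning 'yzcbbbbcx' for palindromic substrings.
Substring at positions 2-7: 'cbbbbc'.
Check: reverse('cbbbbc') = 'cbbbbc' -> palindrome confirmed.
Neighbouring characters ('z' / 'x') break symmetry, so it cannot extend further.
No longer palindromic substring exists; longest length = 6

6


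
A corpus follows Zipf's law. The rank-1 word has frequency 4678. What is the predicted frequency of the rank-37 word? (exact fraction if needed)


Zipf's law: freq(rank) = f1 / rank
f1 = 4678, rank = 37
freq = 4678 / 37
GCD(4678, 37) = 1
Simplified: 4678/37

4678/37


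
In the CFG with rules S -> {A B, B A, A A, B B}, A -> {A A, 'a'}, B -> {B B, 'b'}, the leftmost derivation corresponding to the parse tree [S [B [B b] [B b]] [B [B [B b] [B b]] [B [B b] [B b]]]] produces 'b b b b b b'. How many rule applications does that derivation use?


Every bracketed nonterminal node [X ...] in the tree is produced by exactly one rule application.
Reading the tree off as a leftmost derivation:
  Step 1: S  =>  B B   (applied S -> B B)
  Step 2: B B  =>  B B B   (applied B -> B B)
  Step 3: B B B  =>  b B B   (applied B -> b)
  Step 4: b B B  =>  b b B   (applied B -> b)
  Step 5: b b B  =>  b b B B   (applied B -> B B)
  Step 6: b b B B  =>  b b B B B   (applied B -> B B)
  Step 7: b b B B B  =>  b b b B B   (applied B -> b)
  Step 8: b b b B B  =>  b b b b B   (applied B -> b)
  Step 9: b b b b B  =>  b b b b B B   (applied B -> B B)
  Step 10: b b b b B B  =>  b b b b b B   (applied B -> b)
  Step 11: b b b b b B  =>  b b b b b b   (applied B -> b)
Final yield: b b b b b b
Total rewrite steps: 11

11


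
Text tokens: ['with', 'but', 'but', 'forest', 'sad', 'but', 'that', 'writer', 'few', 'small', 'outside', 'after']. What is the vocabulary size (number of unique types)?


Listing all tokens and tracking unique types:
  Token 1: 'with' -> NEW (unique so far: 1)
  Token 2: 'but' -> NEW (unique so far: 2)
  Token 3: 'but' -> duplicate (unique so far: 2)
  Token 4: 'forest' -> NEW (unique so far: 3)
  Token 5: 'sad' -> NEW (unique so far: 4)
  Token 6: 'but' -> duplicate (unique so far: 4)
  Token 7: 'that' -> NEW (unique so far: 5)
  Token 8: 'writer' -> NEW (unique so far: 6)
  Token 9: 'few' -> NEW (unique so far: 7)
  Token 10: 'small' -> NEW (unique so far: 8)
  Token 11: 'outside' -> NEW (unique so far: 9)
  Token 12: 'after' -> NEW (unique so far: 10)
Unique types: ('after', 'but', 'few', 'forest', 'outside', 'sad', 'small', 'that', 'with', 'writer')
Vocabulary size: 10

10


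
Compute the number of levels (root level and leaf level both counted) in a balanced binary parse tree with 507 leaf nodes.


In a balanced binary tree with n leaves the deepest leaf is ceil(log2(n)) edges below the root,
so counting node levels inclusive of root and leaves gives ceil(log2(n)) + 1 levels.
log2(507) = 8.9858
ceil(8.9858) = 9
levels = 9 + 1 = 10

10


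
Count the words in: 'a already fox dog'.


Counting words by splitting on spaces:
  Word 1: 'a'
  Word 2: 'already'
  Word 3: 'fox'
  Word 4: 'dog'
Total words: 4

4


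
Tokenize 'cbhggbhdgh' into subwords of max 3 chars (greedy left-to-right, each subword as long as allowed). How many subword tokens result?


'cbhggbhdgh' has 10 characters.
Chunking with max size 3:
  Chunk 1: 'cbh' (positions 0-2)
  Chunk 2: 'ggb' (positions 3-5)
  Chunk 3: 'hdg' (positions 6-8)
  Chunk 4: 'h' (positions 9-9)
Total chunks: ceil(10 / 3) = 4

4


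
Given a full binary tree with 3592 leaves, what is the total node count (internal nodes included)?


Leaf nodes (terminals): 3592
Internal nodes = n - 1 = 3592 - 1 = 3591
Total = leaves + internal = 3592 + 3591 = 7183

7183


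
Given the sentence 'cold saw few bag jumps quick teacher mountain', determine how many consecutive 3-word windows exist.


Word trigrams from [8] words:
  Trigram 1: (cold saw few)
  Trigram 2: (saw few bag)
  Trigram 3: (few bag jumps)
  Trigram 4: (bag jumps quick)
  Trigram 5: (jumps quick teacher)
  Trigram 6: (quick teacher mountain)
Total word trigrams: 8 - 2 = 6

6


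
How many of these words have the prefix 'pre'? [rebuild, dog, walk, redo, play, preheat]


Checking each word for prefix 'pre':
  'rebuild' -> no (count: 0)
  'dog' -> no (count: 0)
  'walk' -> no (count: 0)
  'redo' -> no (count: 0)
  'play' -> no (count: 0)
  'preheat' -> YES, starts with 'pre' (count: 1)
Total with prefix 'pre': 1

1


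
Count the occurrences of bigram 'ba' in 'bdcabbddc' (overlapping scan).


Scanning 'bdcabbddc' for bigram 'ba':
  Position 0: 'bd' -> no
  Position 1: 'dc' -> no
  Position 2: 'ca' -> no
  Position 3: 'ab' -> no
  Position 4: 'bb' -> no
  Position 5: 'bd' -> no
  Position 6: 'dd' -> no
  Position 7: 'dc' -> no
Total matches: 0

0


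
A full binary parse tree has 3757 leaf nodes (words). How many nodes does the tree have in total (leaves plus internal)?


Leaf nodes (terminals): 3757
Internal nodes = n - 1 = 3757 - 1 = 3756
Total = leaves + internal = 3757 + 3756 = 7513

7513
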